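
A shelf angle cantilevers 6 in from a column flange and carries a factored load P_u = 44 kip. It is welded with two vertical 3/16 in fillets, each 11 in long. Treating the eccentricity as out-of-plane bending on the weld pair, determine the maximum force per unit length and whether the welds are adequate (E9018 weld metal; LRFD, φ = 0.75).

E90XX → F_EXX = 90 ksi.
L_w = 2 × 11 = 22 in; section modulus (unit throat) S = 2 × L²/6 = 40.33 in².
Direct shear f_v = P/L_w = 44/22 = 2 kip/in.
Moment M = P × e = 44 × 6 = 264 kip·in; bending f_b = M/S = 6.545 kip/in.
f_max = √(f_v² + f_b²) = √(2² + 6.545²) = 6.844 kip/in.
φr_n = 0.75 × 0.6 × 90 × (0.707 × 0.1875) = 5.369 kip/in → NOT adequate.

f_max ≈ 6.84 kip/in; NOT adequate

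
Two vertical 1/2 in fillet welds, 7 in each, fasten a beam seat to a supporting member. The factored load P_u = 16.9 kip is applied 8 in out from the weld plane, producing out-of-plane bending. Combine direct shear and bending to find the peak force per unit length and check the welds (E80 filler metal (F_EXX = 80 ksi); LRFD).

f_max ≈ 8.37 kip/in; adequate

L_w = 2 × 7 = 14 in; section modulus (unit throat) S = 2 × L²/6 = 16.33 in².
Direct shear f_v = P/L_w = 16.9/14 = 1.207 kip/in.
Moment M = P × e = 16.9 × 8 = 135.2 kip·in; bending f_b = M/S = 8.278 kip/in.
f_max = √(f_v² + f_b²) = √(1.207² + 8.278²) = 8.365 kip/in.
φr_n = 0.75 × 0.6 × 80 × (0.707 × 0.5) = 12.73 kip/in → adequate.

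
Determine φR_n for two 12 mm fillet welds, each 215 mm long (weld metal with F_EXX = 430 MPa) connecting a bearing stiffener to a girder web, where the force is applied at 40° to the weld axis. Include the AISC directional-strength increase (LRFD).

φR_n ≈ 888 kN

t_e = 0.707 × 12 = 8.484 mm; A_we = 8.484 × 430 = 3648 mm².
Directional factor: 1.0 + 0.5 sin^1.5(40°) = 1.258.
F_nw = 0.6 × 430 × 1.258 = 324.5 MPa.
φR_n = 0.75 × 324.5 × 3648 × 10⁻³ = 887.8 kN.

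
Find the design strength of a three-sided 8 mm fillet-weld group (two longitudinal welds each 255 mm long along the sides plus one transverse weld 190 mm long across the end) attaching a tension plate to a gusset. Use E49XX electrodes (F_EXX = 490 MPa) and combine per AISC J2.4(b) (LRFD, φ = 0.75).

t_e = 0.707 × 8 = 5.656 mm.
R_nwl = 0.6 × 490 × 5.656 × 510 × 10⁻³ = 848.1 kN (longitudinal, 2 welds).
R_nwt = 0.6 × 490 × 5.656 × 190 × 10⁻³ = 315.9 kN (transverse, base value).
(i) R_nwl + R_nwt = 1164 kN; (ii) 0.85 R_nwl + 1.5 R_nwt = 1195 kN.
R_n = max = 1195 kN [governs: (ii)]; φR_n = 896.1 kN.

φR_n ≈ 896 kN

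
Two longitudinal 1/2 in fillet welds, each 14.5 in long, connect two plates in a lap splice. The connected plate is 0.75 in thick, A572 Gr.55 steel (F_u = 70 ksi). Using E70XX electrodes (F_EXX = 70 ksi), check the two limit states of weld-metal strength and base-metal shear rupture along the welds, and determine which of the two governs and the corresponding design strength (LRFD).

t_e = 0.707 × 0.5 = 0.3535 in; L = 29 in.
Weld metal: φR_n = 0.75 × 0.6 × 70 × 0.3535 × 29 = 322.9 kip.
Base metal (shear rupture): φR_n = 0.75 × 0.6 × 70 × 0.75 × 29 = 685.1 kip.
Governing: weld metal.

φR_n ≈ 323 kip (weld metal governs)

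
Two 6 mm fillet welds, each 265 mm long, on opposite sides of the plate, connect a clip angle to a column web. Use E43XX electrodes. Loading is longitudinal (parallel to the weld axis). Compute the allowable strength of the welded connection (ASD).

R_n/Ω ≈ 290 kN

E43XX → F_EXX = 430 MPa.
Effective throat t_e = 0.707 × 6 = 4.242 mm.
Total length L = 530 mm; A_we = 4.242 × 530 = 2248 mm².
F_nw = 0.6 F_EXX = 0.6 × 430 = 258 MPa.
R_n = 258 × 2248 × 10⁻³ = 580.1 kN; R_n/Ω = 580.1/2.0 = 290 kN.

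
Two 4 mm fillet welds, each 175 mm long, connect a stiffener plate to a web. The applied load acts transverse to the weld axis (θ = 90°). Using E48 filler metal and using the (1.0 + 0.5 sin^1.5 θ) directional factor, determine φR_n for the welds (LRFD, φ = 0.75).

φR_n ≈ 321 kN

E48XX → F_EXX = 480 MPa.
t_e = 0.707 × 4 = 2.828 mm; A_we = 2.828 × 350 = 989.8 mm².
Directional factor: 1.0 + 0.5 sin^1.5(90°) = 1.5.
F_nw = 0.6 × 480 × 1.5 = 432 MPa.
φR_n = 0.75 × 432 × 989.8 × 10⁻³ = 320.7 kN.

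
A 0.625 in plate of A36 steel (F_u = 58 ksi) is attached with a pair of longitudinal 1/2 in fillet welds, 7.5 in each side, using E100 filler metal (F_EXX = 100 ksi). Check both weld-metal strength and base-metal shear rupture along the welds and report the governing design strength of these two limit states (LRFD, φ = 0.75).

t_e = 0.707 × 0.5 = 0.3535 in; L = 15 in.
Weld metal: φR_n = 0.75 × 0.6 × 100 × 0.3535 × 15 = 238.6 kips.
Base metal (shear rupture): φR_n = 0.75 × 0.6 × 58 × 0.625 × 15 = 244.7 kips.
Governing: weld metal.

φR_n ≈ 239 kips (weld metal governs)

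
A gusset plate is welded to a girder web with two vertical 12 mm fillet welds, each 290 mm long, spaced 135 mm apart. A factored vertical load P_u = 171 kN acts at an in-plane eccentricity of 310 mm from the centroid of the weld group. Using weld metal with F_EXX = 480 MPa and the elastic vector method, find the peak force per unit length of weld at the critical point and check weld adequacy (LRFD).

f_max ≈ 1410 N/mm; adequate

Total weld length L_w = 580 mm. Treat welds as unit-width lines.
Polar moment about centroid: J = 2[d³/12 + d(b/2)²] = 2[290³/12 + 290×67.5²] = 6707000 mm³.
Direct shear f_v = P/L_w = 171×10³ / 580 = 294.8 N/mm (vertical).
Torsion M = P·e = 171×10³ × 310 = 53010000 N·mm.
Critical point at (x, y) = (67.5, 145) from centroid. f_tx = M·y/J = 1146 N/mm; f_ty = M·x/J = 533.5 N/mm.
Resultant f_max = √[f_tx² + (f_v + f_ty)²] = √[1146² + (294.8 + 533.5)²] = 1414 N/mm.
Capacity per unit length: φr_n = 0.75 × 0.6 × 480 × (0.707 × 12) = 1833 N/mm.
1414 ≤ 1833 → adequate.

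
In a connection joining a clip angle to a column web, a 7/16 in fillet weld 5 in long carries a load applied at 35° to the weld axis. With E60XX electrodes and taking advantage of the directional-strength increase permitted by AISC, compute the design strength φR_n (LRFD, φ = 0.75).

E60XX → F_EXX = 60 ksi.
t_e = 0.707 × 0.4375 = 0.3093 in; A_we = 0.3093 × 5 = 1.547 in².
Directional factor: 1.0 + 0.5 sin^1.5(35°) = 1.217.
F_nw = 0.6 × 60 × 1.217 = 43.82 ksi.
φR_n = 0.75 × 43.82 × 1.547 = 50.83 kips.

φR_n ≈ 50.8 kips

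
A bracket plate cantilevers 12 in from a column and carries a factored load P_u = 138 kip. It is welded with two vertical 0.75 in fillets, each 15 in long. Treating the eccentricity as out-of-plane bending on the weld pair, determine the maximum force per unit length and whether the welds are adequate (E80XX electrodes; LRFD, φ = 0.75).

E80XX → F_EXX = 80 ksi.
L_w = 2 × 15 = 30 in; section modulus (unit throat) S = 2 × L²/6 = 75 in².
Direct shear f_v = P/L_w = 138/30 = 4.6 kip/in.
Moment M = P × e = 138 × 12 = 1656 kip·in; bending f_b = M/S = 22.08 kip/in.
f_max = √(f_v² + f_b²) = √(4.6² + 22.08²) = 22.55 kip/in.
φr_n = 0.75 × 0.6 × 80 × (0.707 × 0.75) = 19.09 kip/in → NOT adequate.

f_max ≈ 22.6 kip/in; NOT adequate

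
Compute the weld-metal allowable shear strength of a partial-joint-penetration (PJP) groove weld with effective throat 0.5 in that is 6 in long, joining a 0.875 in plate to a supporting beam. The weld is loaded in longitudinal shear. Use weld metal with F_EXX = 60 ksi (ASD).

R_n/Ω ≈ 54 kips

Effective throat (given) t_e = 0.5 in.
A_we = 0.5 × 6 = 3 in².
F_nw = 0.6 F_EXX = 36 ksi.
R_n/Ω = (36 × 3) / 2.0 = 54 kips.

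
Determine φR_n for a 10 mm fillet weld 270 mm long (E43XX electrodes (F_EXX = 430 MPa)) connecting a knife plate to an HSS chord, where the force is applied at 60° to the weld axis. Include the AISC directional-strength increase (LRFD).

φR_n ≈ 518 kN

t_e = 0.707 × 10 = 7.07 mm; A_we = 7.07 × 270 = 1909 mm².
Directional factor: 1.0 + 0.5 sin^1.5(60°) = 1.403.
F_nw = 0.6 × 430 × 1.403 = 362 MPa.
φR_n = 0.75 × 362 × 1909 × 10⁻³ = 518.2 kN.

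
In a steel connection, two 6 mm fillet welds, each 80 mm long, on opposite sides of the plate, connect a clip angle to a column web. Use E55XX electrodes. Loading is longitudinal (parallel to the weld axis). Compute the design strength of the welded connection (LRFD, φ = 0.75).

φR_n ≈ 168 kN

E55XX → F_EXX = 550 MPa.
Effective throat t_e = 0.707 × 6 = 4.242 mm.
Total length L = 160 mm; A_we = 4.242 × 160 = 678.7 mm².
F_nw = 0.6 F_EXX = 0.6 × 550 = 330 MPa.
φR_n = 0.75 × 330 × 678.7 × 10⁻³ = 168 kN.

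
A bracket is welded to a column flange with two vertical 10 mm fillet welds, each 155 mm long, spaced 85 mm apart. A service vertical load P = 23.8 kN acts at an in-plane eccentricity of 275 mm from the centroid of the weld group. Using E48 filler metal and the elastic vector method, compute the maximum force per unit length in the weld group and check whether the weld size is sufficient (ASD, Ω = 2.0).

E48XX → F_EXX = 480 MPa.
Total weld length L_w = 310 mm. Treat welds as unit-width lines.
Polar moment about centroid: J = 2[d³/12 + d(b/2)²] = 2[155³/12 + 155×42.5²] = 1181000 mm³.
Direct shear f_v = P/L_w = 23.8×10³ / 310 = 76.77 N/mm (vertical).
Torsion M = P·e = 23.8×10³ × 275 = 6545000 N·mm.
Critical point at (x, y) = (42.5, 77.5) from centroid. f_tx = M·y/J = 429.6 N/mm; f_ty = M·x/J = 235.6 N/mm.
Resultant f_max = √[f_tx² + (f_v + f_ty)²] = √[429.6² + (76.77 + 235.6)²] = 531.2 N/mm.
Capacity per unit length: r_n/Ω = (1/2.0) × 0.6 × 480 × (0.707 × 10) = 1018 N/mm.
531.2 ≤ 1018 → adequate.

f_max ≈ 531 N/mm; adequate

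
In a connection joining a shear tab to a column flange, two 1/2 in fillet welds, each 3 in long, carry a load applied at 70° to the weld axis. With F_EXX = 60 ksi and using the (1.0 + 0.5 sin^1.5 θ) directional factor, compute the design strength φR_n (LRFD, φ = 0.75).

φR_n ≈ 83.3 kips

t_e = 0.707 × 0.5 = 0.3535 in; A_we = 0.3535 × 6 = 2.121 in².
Directional factor: 1.0 + 0.5 sin^1.5(70°) = 1.455.
F_nw = 0.6 × 60 × 1.455 = 52.4 ksi.
φR_n = 0.75 × 52.4 × 2.121 = 83.35 kips.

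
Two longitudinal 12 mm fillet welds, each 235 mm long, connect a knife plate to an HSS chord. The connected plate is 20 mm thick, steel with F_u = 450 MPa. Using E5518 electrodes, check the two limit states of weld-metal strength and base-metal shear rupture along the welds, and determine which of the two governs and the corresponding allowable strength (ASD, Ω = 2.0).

E55XX → F_EXX = 550 MPa.
t_e = 0.707 × 12 = 8.484 mm; L = 470 mm.
Weld metal: R_n/Ω = (1/2.0) × 0.6 × 550 × 8.484 × 470 × 10⁻³ = 657.9 kN.
Base metal (shear rupture): R_n/Ω = (1/2.0) × 0.6 × 450 × 20 × 470 × 10⁻³ = 1269 kN.
Governing: weld metal.

R_n/Ω ≈ 658 kN (weld metal governs)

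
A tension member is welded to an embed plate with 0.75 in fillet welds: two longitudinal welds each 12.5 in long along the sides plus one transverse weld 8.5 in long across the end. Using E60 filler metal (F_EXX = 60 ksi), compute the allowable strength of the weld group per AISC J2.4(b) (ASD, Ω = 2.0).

t_e = 0.707 × 0.75 = 0.5302 in.
R_nwl = 0.6 × 60 × 0.5302 × 25 = 477.2 kips (longitudinal, 2 welds).
R_nwt = 0.6 × 60 × 0.5302 × 8.5 = 162.3 kips (transverse, base value).
(i) R_nwl + R_nwt = 639.5 kips; (ii) 0.85 R_nwl + 1.5 R_nwt = 649 kips.
R_n = max = 649 kips [governs: (ii)]; R_n/Ω = 324.5 kips.

R_n/Ω ≈ 325 kips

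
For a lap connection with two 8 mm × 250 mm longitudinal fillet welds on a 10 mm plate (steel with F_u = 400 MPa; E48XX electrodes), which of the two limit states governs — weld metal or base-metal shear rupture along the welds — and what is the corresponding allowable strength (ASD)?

E48XX → F_EXX = 480 MPa.
t_e = 0.707 × 8 = 5.656 mm; L = 500 mm.
Weld metal: R_n/Ω = (1/2.0) × 0.6 × 480 × 5.656 × 500 × 10⁻³ = 407.2 kN.
Base metal (shear rupture): R_n/Ω = (1/2.0) × 0.6 × 400 × 10 × 500 × 10⁻³ = 600 kN.
Governing: weld metal.

R_n/Ω ≈ 407 kN (weld metal governs)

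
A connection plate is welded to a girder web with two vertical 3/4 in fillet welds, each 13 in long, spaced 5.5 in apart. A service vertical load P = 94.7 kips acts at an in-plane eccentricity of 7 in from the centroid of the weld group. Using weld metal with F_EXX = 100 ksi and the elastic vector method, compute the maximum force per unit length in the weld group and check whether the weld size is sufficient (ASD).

f_max ≈ 10.3 kip/in; adequate

Total weld length L_w = 26 in. Treat welds as unit-width lines.
Polar moment about centroid: J = 2[d³/12 + d(b/2)²] = 2[13³/12 + 13×2.75²] = 562.8 in³.
Direct shear f_v = P/L_w = 94.7 / 26 = 3.642 kip/in (vertical).
Torsion M = P·e = 94.7 × 7 = 662.9 kip·in.
Critical point at (x, y) = (2.75, 6.5) from centroid. f_tx = M·y/J = 7.656 kip/in; f_ty = M·x/J = 3.239 kip/in.
Resultant f_max = √[f_tx² + (f_v + f_ty)²] = √[7.656² + (3.642 + 3.239)²] = 10.29 kip/in.
Capacity per unit length: r_n/Ω = (1/2.0) × 0.6 × 100 × (0.707 × 0.75) = 15.91 kip/in.
10.29 ≤ 15.91 → adequate.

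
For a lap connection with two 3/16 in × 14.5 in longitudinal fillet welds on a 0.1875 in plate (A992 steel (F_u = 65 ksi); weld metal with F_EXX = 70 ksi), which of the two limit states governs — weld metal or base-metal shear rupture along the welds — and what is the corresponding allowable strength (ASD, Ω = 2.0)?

R_n/Ω ≈ 80.7 kips (weld metal governs)

t_e = 0.707 × 0.1875 = 0.1326 in; L = 29 in.
Weld metal: R_n/Ω = (1/2.0) × 0.6 × 70 × 0.1326 × 29 = 80.73 kips.
Base metal (shear rupture): R_n/Ω = (1/2.0) × 0.6 × 65 × 0.1875 × 29 = 106 kips.
Governing: weld metal.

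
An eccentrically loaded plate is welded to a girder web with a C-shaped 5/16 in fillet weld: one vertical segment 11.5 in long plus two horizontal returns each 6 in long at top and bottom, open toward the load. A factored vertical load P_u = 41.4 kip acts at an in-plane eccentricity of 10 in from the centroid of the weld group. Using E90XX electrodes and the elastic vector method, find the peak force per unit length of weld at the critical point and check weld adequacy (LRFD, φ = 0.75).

E90XX → F_EXX = 90 ksi.
Total weld length L_w = 23.5 in. Treat welds as unit-width lines.
Centroid: x̄ = 2×6×3 / 23.5 = 1.532 in from the vertical weld.
Polar moment about centroid: J = I_x + I_y = [11.5³/12 + 2×6×5.75²] + [11.5×1.532² + 2(6³/12 + 6×1.468²)] = 612.3 in³.
Direct shear f_v = P/L_w = 41.4 / 23.5 = 1.762 kip/in (vertical).
Torsion M = P·e = 41.4 × 10 = 414 kip·in.
Critical point at (x, y) = (4.468, 5.75) from centroid. f_tx = M·y/J = 3.888 kip/in; f_ty = M·x/J = 3.021 kip/in.
Resultant f_max = √[f_tx² + (f_v + f_ty)²] = √[3.888² + (1.762 + 3.021)²] = 6.163 kip/in.
Capacity per unit length: φr_n = 0.75 × 0.6 × 90 × (0.707 × 0.3125) = 8.948 kip/in.
6.163 ≤ 8.948 → adequate.

f_max ≈ 6.16 kip/in; adequate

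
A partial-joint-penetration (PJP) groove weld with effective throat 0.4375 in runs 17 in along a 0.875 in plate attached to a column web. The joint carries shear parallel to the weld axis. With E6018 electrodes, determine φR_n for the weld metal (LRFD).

φR_n ≈ 201 kips

E60XX → F_EXX = 60 ksi.
Effective throat (given) t_e = 0.4375 in.
A_we = 0.4375 × 17 = 7.438 in².
F_nw = 0.6 F_EXX = 36 ksi.
φR_n = 0.75 × 36 × 7.438 = 200.8 kips.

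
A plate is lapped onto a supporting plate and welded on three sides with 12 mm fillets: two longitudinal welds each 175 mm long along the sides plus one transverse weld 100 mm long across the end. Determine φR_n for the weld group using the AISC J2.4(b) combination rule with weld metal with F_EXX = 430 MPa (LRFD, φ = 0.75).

t_e = 0.707 × 12 = 8.484 mm.
R_nwl = 0.6 × 430 × 8.484 × 350 × 10⁻³ = 766.1 kN (longitudinal, 2 welds).
R_nwt = 0.6 × 430 × 8.484 × 100 × 10⁻³ = 218.9 kN (transverse, base value).
(i) R_nwl + R_nwt = 985 kN; (ii) 0.85 R_nwl + 1.5 R_nwt = 979.5 kN.
R_n = max = 985 kN [governs: (i)]; φR_n = 738.7 kN.

φR_n ≈ 739 kN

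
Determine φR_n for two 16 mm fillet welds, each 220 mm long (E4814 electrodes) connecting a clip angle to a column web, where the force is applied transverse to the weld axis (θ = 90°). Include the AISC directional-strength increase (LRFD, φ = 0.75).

E48XX → F_EXX = 480 MPa.
t_e = 0.707 × 16 = 11.31 mm; A_we = 11.31 × 440 = 4977 mm².
Directional factor: 1.0 + 0.5 sin^1.5(90°) = 1.5.
F_nw = 0.6 × 480 × 1.5 = 432 MPa.
φR_n = 0.75 × 432 × 4977 × 10⁻³ = 1613 kN.

φR_n ≈ 1610 kN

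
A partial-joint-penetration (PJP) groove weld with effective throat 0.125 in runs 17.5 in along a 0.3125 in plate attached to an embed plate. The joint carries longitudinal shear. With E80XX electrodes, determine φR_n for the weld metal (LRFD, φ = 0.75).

E80XX → F_EXX = 80 ksi.
Effective throat (given) t_e = 0.125 in.
A_we = 0.125 × 17.5 = 2.188 in².
F_nw = 0.6 F_EXX = 48 ksi.
φR_n = 0.75 × 48 × 2.188 = 78.75 kips.

φR_n ≈ 78.8 kips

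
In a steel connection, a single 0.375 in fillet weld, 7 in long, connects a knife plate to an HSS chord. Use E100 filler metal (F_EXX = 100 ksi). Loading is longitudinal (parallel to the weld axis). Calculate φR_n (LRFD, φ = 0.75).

φR_n ≈ 83.5 kip

Effective throat t_e = 0.707 × 0.375 = 0.2651 in.
Total length L = 7 in; A_we = 0.2651 × 7 = 1.856 in².
F_nw = 0.6 F_EXX = 0.6 × 100 = 60 ksi.
φR_n = 0.75 × 60 × 1.856 = 83.51 kip.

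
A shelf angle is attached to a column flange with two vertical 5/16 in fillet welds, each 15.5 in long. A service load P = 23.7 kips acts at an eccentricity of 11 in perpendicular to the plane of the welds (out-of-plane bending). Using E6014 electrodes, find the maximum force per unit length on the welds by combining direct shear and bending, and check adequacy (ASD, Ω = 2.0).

E60XX → F_EXX = 60 ksi.
L_w = 2 × 15.5 = 31 in; section modulus (unit throat) S = 2 × L²/6 = 80.08 in².
Direct shear f_v = P/L_w = 23.7/31 = 0.7645 kip/in.
Moment M = P × e = 23.7 × 11 = 260.7 kip·in; bending f_b = M/S = 3.255 kip/in.
f_max = √(f_v² + f_b²) = √(0.7645² + 3.255²) = 3.344 kip/in.
r_n/Ω = (1/2.0) × 0.6 × 60 × (0.707 × 0.3125) = 3.977 kip/in → adequate.

f_max ≈ 3.34 kip/in; adequate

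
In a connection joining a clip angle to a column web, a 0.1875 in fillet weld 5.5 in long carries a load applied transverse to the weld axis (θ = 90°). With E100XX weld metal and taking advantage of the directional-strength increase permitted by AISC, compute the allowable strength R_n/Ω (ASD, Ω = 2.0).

R_n/Ω ≈ 32.8 kips

E100XX → F_EXX = 100 ksi.
t_e = 0.707 × 0.1875 = 0.1326 in; A_we = 0.1326 × 5.5 = 0.7291 in².
Directional factor: 1.0 + 0.5 sin^1.5(90°) = 1.5.
F_nw = 0.6 × 100 × 1.5 = 90 ksi.
R_n/Ω = (90 × 0.7291) / 2.0 = 32.81 kips.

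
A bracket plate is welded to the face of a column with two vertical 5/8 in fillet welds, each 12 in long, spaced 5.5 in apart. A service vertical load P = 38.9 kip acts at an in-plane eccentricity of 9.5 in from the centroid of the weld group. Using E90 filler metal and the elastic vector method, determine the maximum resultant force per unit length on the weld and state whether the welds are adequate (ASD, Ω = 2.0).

f_max ≈ 6.05 kip/in; adequate

E90XX → F_EXX = 90 ksi.
Total weld length L_w = 24 in. Treat welds as unit-width lines.
Polar moment about centroid: J = 2[d³/12 + d(b/2)²] = 2[12³/12 + 12×2.75²] = 469.5 in³.
Direct shear f_v = P/L_w = 38.9 / 24 = 1.621 kip/in (vertical).
Torsion M = P·e = 38.9 × 9.5 = 369.55 kip·in.
Critical point at (x, y) = (2.75, 6) from centroid. f_tx = M·y/J = 4.723 kip/in; f_ty = M·x/J = 2.165 kip/in.
Resultant f_max = √[f_tx² + (f_v + f_ty)²] = √[4.723² + (1.621 + 2.165)²] = 6.053 kip/in.
Capacity per unit length: r_n/Ω = (1/2.0) × 0.6 × 90 × (0.707 × 0.625) = 11.93 kip/in.
6.053 ≤ 11.93 → adequate.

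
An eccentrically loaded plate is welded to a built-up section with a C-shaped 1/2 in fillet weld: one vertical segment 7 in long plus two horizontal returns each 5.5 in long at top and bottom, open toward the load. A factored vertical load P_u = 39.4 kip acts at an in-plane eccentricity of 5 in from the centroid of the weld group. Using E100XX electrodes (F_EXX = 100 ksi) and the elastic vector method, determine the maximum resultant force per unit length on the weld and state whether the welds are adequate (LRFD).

f_max ≈ 6.36 kip/in; adequate

Total weld length L_w = 18 in. Treat welds as unit-width lines.
Centroid: x̄ = 2×5.5×2.75 / 18 = 1.681 in from the vertical weld.
Polar moment about centroid: J = I_x + I_y = [7³/12 + 2×5.5×3.5²] + [7×1.681² + 2(5.5³/12 + 5.5×1.069²)] = 223.4 in³.
Direct shear f_v = P/L_w = 39.4 / 18 = 2.189 kip/in (vertical).
Torsion M = P·e = 39.4 × 5 = 197 kip·in.
Critical point at (x, y) = (3.819, 3.5) from centroid. f_tx = M·y/J = 3.086 kip/in; f_ty = M·x/J = 3.368 kip/in.
Resultant f_max = √[f_tx² + (f_v + f_ty)²] = √[3.086² + (2.189 + 3.368)²] = 6.356 kip/in.
Capacity per unit length: φr_n = 0.75 × 0.6 × 100 × (0.707 × 0.5) = 15.91 kip/in.
6.356 ≤ 15.91 → adequate.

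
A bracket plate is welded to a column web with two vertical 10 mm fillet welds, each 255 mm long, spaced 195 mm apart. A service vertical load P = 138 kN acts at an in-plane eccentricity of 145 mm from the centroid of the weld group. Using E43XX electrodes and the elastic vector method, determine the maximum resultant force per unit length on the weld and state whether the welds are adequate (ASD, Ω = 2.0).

E43XX → F_EXX = 430 MPa.
Total weld length L_w = 510 mm. Treat welds as unit-width lines.
Polar moment about centroid: J = 2[d³/12 + d(b/2)²] = 2[255³/12 + 255×97.5²] = 7612000 mm³.
Direct shear f_v = P/L_w = 138×10³ / 510 = 270.6 N/mm (vertical).
Torsion M = P·e = 138×10³ × 145 = 20010000 N·mm.
Critical point at (x, y) = (97.5, 127.5) from centroid. f_tx = M·y/J = 335.2 N/mm; f_ty = M·x/J = 256.3 N/mm.
Resultant f_max = √[f_tx² + (f_v + f_ty)²] = √[335.2² + (270.6 + 256.3)²] = 624.5 N/mm.
Capacity per unit length: r_n/Ω = (1/2.0) × 0.6 × 430 × (0.707 × 10) = 912 N/mm.
624.5 ≤ 912 → adequate.

f_max ≈ 624 N/mm; adequate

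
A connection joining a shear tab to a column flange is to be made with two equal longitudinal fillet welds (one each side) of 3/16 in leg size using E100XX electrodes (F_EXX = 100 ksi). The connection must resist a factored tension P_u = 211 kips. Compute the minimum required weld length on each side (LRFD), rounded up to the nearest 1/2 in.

L = 18 in on each side

Throat t_e = 0.707 × 0.1875 = 0.1326 in.
φr_n = 0.75 × 0.6 × 100 × 0.1326 = 5.965 kips/in.
L_req = P_u / φr_n = 211 / 5.965 = 35.37 in total.
Per side: 35.37 / 2 = 17.69 in.
Round up → use L = 18 in on each side.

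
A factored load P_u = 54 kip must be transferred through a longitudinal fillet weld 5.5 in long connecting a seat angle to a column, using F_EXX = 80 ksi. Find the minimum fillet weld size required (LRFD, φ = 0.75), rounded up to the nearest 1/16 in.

Total weld length L = 5.5 in.
Required throat t_e = P_u / (φ × 0.6 F_EXX × L) = 54 / (0.75 × 0.6 × 80 × 5.5) = 0.2727 in.
Required leg w = t_e / 0.707 = 0.3858 in → use 7/16 in.

w = 7/16 in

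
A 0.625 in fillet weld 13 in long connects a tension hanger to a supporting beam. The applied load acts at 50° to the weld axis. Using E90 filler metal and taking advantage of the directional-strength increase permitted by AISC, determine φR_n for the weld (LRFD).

φR_n ≈ 311 kips

E90XX → F_EXX = 90 ksi.
t_e = 0.707 × 0.625 = 0.4419 in; A_we = 0.4419 × 13 = 5.744 in².
Directional factor: 1.0 + 0.5 sin^1.5(50°) = 1.335.
F_nw = 0.6 × 90 × 1.335 = 72.1 ksi.
φR_n = 0.75 × 72.1 × 5.744 = 310.6 kips.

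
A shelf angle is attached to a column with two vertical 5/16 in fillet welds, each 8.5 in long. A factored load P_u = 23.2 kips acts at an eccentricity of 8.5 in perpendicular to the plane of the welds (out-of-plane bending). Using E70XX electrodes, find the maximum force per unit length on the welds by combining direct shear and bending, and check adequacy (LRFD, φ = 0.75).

f_max ≈ 8.3 kip/in; NOT adequate

E70XX → F_EXX = 70 ksi.
L_w = 2 × 8.5 = 17 in; section modulus (unit throat) S = 2 × L²/6 = 24.08 in².
Direct shear f_v = P/L_w = 23.2/17 = 1.365 kip/in.
Moment M = P × e = 23.2 × 8.5 = 197.2 kip·in; bending f_b = M/S = 8.188 kip/in.
f_max = √(f_v² + f_b²) = √(1.365² + 8.188²) = 8.301 kip/in.
φr_n = 0.75 × 0.6 × 70 × (0.707 × 0.3125) = 6.96 kip/in → NOT adequate.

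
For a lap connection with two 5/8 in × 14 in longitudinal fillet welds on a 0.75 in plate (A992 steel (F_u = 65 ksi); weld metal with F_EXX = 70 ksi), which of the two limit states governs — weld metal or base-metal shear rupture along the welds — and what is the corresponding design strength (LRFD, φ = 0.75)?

t_e = 0.707 × 0.625 = 0.4419 in; L = 28 in.
Weld metal: φR_n = 0.75 × 0.6 × 70 × 0.4419 × 28 = 389.7 kips.
Base metal (shear rupture): φR_n = 0.75 × 0.6 × 65 × 0.75 × 28 = 614.2 kips.
Governing: weld metal.

φR_n ≈ 390 kips (weld metal governs)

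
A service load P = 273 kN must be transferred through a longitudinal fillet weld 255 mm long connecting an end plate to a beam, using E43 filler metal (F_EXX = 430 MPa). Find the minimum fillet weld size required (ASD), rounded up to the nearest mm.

w = 12 mm

Total weld length L = 255 mm.
Required throat t_e = P × Ω / (0.6 F_EXX × L) = 273 × 2.0 / (0.6 × 430 × 255 × 10⁻³) = 8.299 mm.
Required leg w = t_e / 0.707 = 11.74 mm → use 12 mm.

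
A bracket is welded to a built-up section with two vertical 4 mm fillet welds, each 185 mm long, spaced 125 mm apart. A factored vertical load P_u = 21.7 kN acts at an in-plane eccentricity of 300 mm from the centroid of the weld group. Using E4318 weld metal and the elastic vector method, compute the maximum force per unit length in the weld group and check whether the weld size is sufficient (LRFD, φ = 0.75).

E43XX → F_EXX = 430 MPa.
Total weld length L_w = 370 mm. Treat welds as unit-width lines.
Polar moment about centroid: J = 2[d³/12 + d(b/2)²] = 2[185³/12 + 185×62.5²] = 2501000 mm³.
Direct shear f_v = P/L_w = 21.7×10³ / 370 = 58.65 N/mm (vertical).
Torsion M = P·e = 21.7×10³ × 300 = 6510000 N·mm.
Critical point at (x, y) = (62.5, 92.5) from centroid. f_tx = M·y/J = 240.8 N/mm; f_ty = M·x/J = 162.7 N/mm.
Resultant f_max = √[f_tx² + (f_v + f_ty)²] = √[240.8² + (58.65 + 162.7)²] = 327.1 N/mm.
Capacity per unit length: φr_n = 0.75 × 0.6 × 430 × (0.707 × 4) = 547.2 N/mm.
327.1 ≤ 547.2 → adequate.

f_max ≈ 327 N/mm; adequate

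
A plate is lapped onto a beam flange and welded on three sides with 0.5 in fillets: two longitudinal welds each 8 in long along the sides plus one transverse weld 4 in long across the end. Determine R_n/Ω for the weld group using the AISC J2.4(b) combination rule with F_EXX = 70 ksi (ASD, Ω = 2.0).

t_e = 0.707 × 0.5 = 0.3535 in.
R_nwl = 0.6 × 70 × 0.3535 × 16 = 237.6 kips (longitudinal, 2 welds).
R_nwt = 0.6 × 70 × 0.3535 × 4 = 59.39 kips (transverse, base value).
(i) R_nwl + R_nwt = 296.9 kips; (ii) 0.85 R_nwl + 1.5 R_nwt = 291 kips.
R_n = max = 296.9 kips [governs: (i)]; R_n/Ω = 148.5 kips.

R_n/Ω ≈ 148 kips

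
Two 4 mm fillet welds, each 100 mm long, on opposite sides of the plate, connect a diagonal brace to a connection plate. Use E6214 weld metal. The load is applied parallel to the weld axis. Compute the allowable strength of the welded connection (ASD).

R_n/Ω ≈ 105 kN

E62XX → F_EXX = 620 MPa.
Effective throat t_e = 0.707 × 4 = 2.828 mm.
Total length L = 200 mm; A_we = 2.828 × 200 = 565.6 mm².
F_nw = 0.6 F_EXX = 0.6 × 620 = 372 MPa.
R_n = 372 × 565.6 × 10⁻³ = 210.4 kN; R_n/Ω = 210.4/2.0 = 105.2 kN.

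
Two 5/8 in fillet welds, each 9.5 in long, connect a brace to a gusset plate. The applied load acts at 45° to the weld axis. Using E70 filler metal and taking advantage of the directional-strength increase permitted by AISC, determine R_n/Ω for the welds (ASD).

E70XX → F_EXX = 70 ksi.
t_e = 0.707 × 0.625 = 0.4419 in; A_we = 0.4419 × 19 = 8.396 in².
Directional factor: 1.0 + 0.5 sin^1.5(45°) = 1.297.
F_nw = 0.6 × 70 × 1.297 = 54.49 ksi.
R_n/Ω = (54.49 × 8.396) / 2.0 = 228.7 kips.

R_n/Ω ≈ 229 kips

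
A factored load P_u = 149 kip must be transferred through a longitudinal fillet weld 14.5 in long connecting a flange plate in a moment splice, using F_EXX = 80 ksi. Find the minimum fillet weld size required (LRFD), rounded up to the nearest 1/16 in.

Total weld length L = 14.5 in.
Required throat t_e = P_u / (φ × 0.6 F_EXX × L) = 149 / (0.75 × 0.6 × 80 × 14.5) = 0.2854 in.
Required leg w = t_e / 0.707 = 0.4037 in → use 7/16 in.

w = 7/16 in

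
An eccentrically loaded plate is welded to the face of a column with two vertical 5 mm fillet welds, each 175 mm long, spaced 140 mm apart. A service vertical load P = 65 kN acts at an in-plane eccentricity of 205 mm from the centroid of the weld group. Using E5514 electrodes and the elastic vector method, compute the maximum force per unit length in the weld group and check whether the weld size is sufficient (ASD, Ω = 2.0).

f_max ≈ 704 N/mm; NOT adequate

E55XX → F_EXX = 550 MPa.
Total weld length L_w = 350 mm. Treat welds as unit-width lines.
Polar moment about centroid: J = 2[d³/12 + d(b/2)²] = 2[175³/12 + 175×70²] = 2608000 mm³.
Direct shear f_v = P/L_w = 65×10³ / 350 = 185.7 N/mm (vertical).
Torsion M = P·e = 65×10³ × 205 = 13325000 N·mm.
Critical point at (x, y) = (70, 87.5) from centroid. f_tx = M·y/J = 447 N/mm; f_ty = M·x/J = 357.6 N/mm.
Resultant f_max = √[f_tx² + (f_v + f_ty)²] = √[447² + (185.7 + 357.6)²] = 703.6 N/mm.
Capacity per unit length: r_n/Ω = (1/2.0) × 0.6 × 550 × (0.707 × 5) = 583.3 N/mm.
703.6 > 583.3 → NOT adequate.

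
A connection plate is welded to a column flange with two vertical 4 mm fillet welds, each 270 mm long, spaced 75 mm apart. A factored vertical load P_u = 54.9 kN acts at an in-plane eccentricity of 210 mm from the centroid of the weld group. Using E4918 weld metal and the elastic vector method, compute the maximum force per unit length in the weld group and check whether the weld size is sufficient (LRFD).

E49XX → F_EXX = 490 MPa.
Total weld length L_w = 540 mm. Treat welds as unit-width lines.
Polar moment about centroid: J = 2[d³/12 + d(b/2)²] = 2[270³/12 + 270×37.5²] = 4040000 mm³.
Direct shear f_v = P/L_w = 54.9×10³ / 540 = 101.7 N/mm (vertical).
Torsion M = P·e = 54.9×10³ × 210 = 11529000 N·mm.
Critical point at (x, y) = (37.5, 135) from centroid. f_tx = M·y/J = 385.3 N/mm; f_ty = M·x/J = 107 N/mm.
Resultant f_max = √[f_tx² + (f_v + f_ty)²] = √[385.3² + (101.7 + 107)²] = 438.2 N/mm.
Capacity per unit length: φr_n = 0.75 × 0.6 × 490 × (0.707 × 4) = 623.6 N/mm.
438.2 ≤ 623.6 → adequate.

f_max ≈ 438 N/mm; adequate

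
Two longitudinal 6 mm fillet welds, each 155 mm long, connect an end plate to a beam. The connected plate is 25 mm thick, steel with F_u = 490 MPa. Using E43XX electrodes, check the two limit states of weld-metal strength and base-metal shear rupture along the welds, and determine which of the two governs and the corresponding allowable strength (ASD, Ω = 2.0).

R_n/Ω ≈ 170 kN (weld metal governs)

E43XX → F_EXX = 430 MPa.
t_e = 0.707 × 6 = 4.242 mm; L = 310 mm.
Weld metal: R_n/Ω = (1/2.0) × 0.6 × 430 × 4.242 × 310 × 10⁻³ = 169.6 kN.
Base metal (shear rupture): R_n/Ω = (1/2.0) × 0.6 × 490 × 25 × 310 × 10⁻³ = 1139 kN.
Governing: weld metal.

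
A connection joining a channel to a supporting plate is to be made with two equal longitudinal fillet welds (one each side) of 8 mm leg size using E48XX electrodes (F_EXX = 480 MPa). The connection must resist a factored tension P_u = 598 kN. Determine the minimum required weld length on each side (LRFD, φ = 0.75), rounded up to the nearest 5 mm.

Throat t_e = 0.707 × 8 = 5.656 mm.
φr_n = 0.75 × 0.6 × 480 × 5.656 × 10⁻³ = 1.222 kN/mm.
L_req = P_u / φr_n = 598 / 1.222 = 489.5 mm total.
Per side: 489.5 / 2 = 244.7 mm.
Round up → use L = 245 mm on each side.

L = 245 mm on each side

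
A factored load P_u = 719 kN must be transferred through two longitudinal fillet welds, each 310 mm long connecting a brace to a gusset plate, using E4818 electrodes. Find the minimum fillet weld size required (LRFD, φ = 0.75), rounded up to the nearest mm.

w = 8 mm

E48XX → F_EXX = 480 MPa.
Total weld length L = 620 mm.
Required throat t_e = P_u / (φ × 0.6 F_EXX × L) = 719 / (0.75 × 0.6 × 480 × 620 × 10⁻³) = 5.369 mm.
Required leg w = t_e / 0.707 = 7.594 mm → use 8 mm.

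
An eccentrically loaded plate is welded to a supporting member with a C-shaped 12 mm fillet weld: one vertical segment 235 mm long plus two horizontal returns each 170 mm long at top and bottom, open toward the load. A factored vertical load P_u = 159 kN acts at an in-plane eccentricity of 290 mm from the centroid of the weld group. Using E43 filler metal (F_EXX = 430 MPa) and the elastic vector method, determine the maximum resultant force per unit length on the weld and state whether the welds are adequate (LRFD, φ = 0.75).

Total weld length L_w = 575 mm. Treat welds as unit-width lines.
Centroid: x̄ = 2×170×85 / 575 = 50.26 mm from the vertical weld.
Polar moment about centroid: J = I_x + I_y = [235³/12 + 2×170×117.5²] + [235×50.26² + 2(170³/12 + 170×34.74²)] = 7598000 mm³.
Direct shear f_v = P/L_w = 159×10³ / 575 = 276.5 N/mm (vertical).
Torsion M = P·e = 159×10³ × 290 = 46110000 N·mm.
Critical point at (x, y) = (119.7, 117.5) from centroid. f_tx = M·y/J = 713 N/mm; f_ty = M·x/J = 726.6 N/mm.
Resultant f_max = √[f_tx² + (f_v + f_ty)²] = √[713² + (276.5 + 726.6)²] = 1231 N/mm.
Capacity per unit length: φr_n = 0.75 × 0.6 × 430 × (0.707 × 12) = 1642 N/mm.
1231 ≤ 1642 → adequate.

f_max ≈ 1230 N/mm; adequate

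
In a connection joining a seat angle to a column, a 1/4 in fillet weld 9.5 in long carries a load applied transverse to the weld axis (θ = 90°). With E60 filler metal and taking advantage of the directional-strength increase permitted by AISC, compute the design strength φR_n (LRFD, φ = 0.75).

φR_n ≈ 68 kip

E60XX → F_EXX = 60 ksi.
t_e = 0.707 × 0.25 = 0.1767 in; A_we = 0.1767 × 9.5 = 1.679 in².
Directional factor: 1.0 + 0.5 sin^1.5(90°) = 1.5.
F_nw = 0.6 × 60 × 1.5 = 54 ksi.
φR_n = 0.75 × 54 × 1.679 = 68 kip.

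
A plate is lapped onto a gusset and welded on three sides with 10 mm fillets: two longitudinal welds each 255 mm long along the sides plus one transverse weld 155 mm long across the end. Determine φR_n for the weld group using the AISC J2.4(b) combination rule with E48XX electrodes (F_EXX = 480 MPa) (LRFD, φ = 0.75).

φR_n ≈ 1020 kN

t_e = 0.707 × 10 = 7.07 mm.
R_nwl = 0.6 × 480 × 7.07 × 510 × 10⁻³ = 1038 kN (longitudinal, 2 welds).
R_nwt = 0.6 × 480 × 7.07 × 155 × 10⁻³ = 315.6 kN (transverse, base value).
(i) R_nwl + R_nwt = 1354 kN; (ii) 0.85 R_nwl + 1.5 R_nwt = 1356 kN.
R_n = max = 1356 kN [governs: (ii)]; φR_n = 1017 kN.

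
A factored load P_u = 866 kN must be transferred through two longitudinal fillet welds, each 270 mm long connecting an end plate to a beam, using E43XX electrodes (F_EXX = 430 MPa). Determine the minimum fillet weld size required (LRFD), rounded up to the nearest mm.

w = 12 mm

Total weld length L = 540 mm.
Required throat t_e = P_u / (φ × 0.6 F_EXX × L) = 866 / (0.75 × 0.6 × 430 × 540 × 10⁻³) = 8.288 mm.
Required leg w = t_e / 0.707 = 11.72 mm → use 12 mm.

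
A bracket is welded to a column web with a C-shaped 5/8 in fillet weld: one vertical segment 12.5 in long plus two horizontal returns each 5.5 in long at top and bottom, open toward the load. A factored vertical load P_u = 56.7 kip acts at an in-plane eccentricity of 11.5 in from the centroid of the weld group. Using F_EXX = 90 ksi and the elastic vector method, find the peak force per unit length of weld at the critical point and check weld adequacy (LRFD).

Total weld length L_w = 23.5 in. Treat welds as unit-width lines.
Centroid: x̄ = 2×5.5×2.75 / 23.5 = 1.287 in from the vertical weld.
Polar moment about centroid: J = I_x + I_y = [12.5³/12 + 2×5.5×6.25²] + [12.5×1.287² + 2(5.5³/12 + 5.5×1.463²)] = 664.4 in³.
Direct shear f_v = P/L_w = 56.7 / 23.5 = 2.413 kip/in (vertical).
Torsion M = P·e = 56.7 × 11.5 = 652.05 kip·in.
Critical point at (x, y) = (4.213, 6.25) from centroid. f_tx = M·y/J = 6.134 kip/in; f_ty = M·x/J = 4.134 kip/in.
Resultant f_max = √[f_tx² + (f_v + f_ty)²] = √[6.134² + (2.413 + 4.134)²] = 8.971 kip/in.
Capacity per unit length: φr_n = 0.75 × 0.6 × 90 × (0.707 × 0.625) = 17.9 kip/in.
8.971 ≤ 17.9 → adequate.

f_max ≈ 8.97 kip/in; adequate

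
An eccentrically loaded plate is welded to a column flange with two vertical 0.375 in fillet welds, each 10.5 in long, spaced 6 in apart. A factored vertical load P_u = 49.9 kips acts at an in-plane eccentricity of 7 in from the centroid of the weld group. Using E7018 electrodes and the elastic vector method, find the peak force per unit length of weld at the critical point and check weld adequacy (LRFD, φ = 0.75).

E70XX → F_EXX = 70 ksi.
Total weld length L_w = 21 in. Treat welds as unit-width lines.
Polar moment about centroid: J = 2[d³/12 + d(b/2)²] = 2[10.5³/12 + 10.5×3²] = 381.9 in³.
Direct shear f_v = P/L_w = 49.9 / 21 = 2.376 kip/in (vertical).
Torsion M = P·e = 49.9 × 7 = 349.3 kip·in.
Critical point at (x, y) = (3, 5.25) from centroid. f_tx = M·y/J = 4.801 kip/in; f_ty = M·x/J = 2.744 kip/in.
Resultant f_max = √[f_tx² + (f_v + f_ty)²] = √[4.801² + (2.376 + 2.744)²] = 7.019 kip/in.
Capacity per unit length: φr_n = 0.75 × 0.6 × 70 × (0.707 × 0.375) = 8.351 kip/in.
7.019 ≤ 8.351 → adequate.

f_max ≈ 7.02 kip/in; adequate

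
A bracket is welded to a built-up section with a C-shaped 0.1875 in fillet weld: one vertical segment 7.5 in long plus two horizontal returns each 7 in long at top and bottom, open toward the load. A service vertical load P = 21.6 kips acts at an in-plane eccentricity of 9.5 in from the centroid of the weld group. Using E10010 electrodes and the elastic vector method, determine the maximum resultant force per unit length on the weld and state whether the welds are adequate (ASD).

f_max ≈ 4.38 kip/in; NOT adequate

E100XX → F_EXX = 100 ksi.
Total weld length L_w = 21.5 in. Treat welds as unit-width lines.
Centroid: x̄ = 2×7×3.5 / 21.5 = 2.279 in from the vertical weld.
Polar moment about centroid: J = I_x + I_y = [7.5³/12 + 2×7×3.75²] + [7.5×2.279² + 2(7³/12 + 7×1.221²)] = 349 in³.
Direct shear f_v = P/L_w = 21.6 / 21.5 = 1.005 kip/in (vertical).
Torsion M = P·e = 21.6 × 9.5 = 205.2 kip·in.
Critical point at (x, y) = (4.721, 3.75) from centroid. f_tx = M·y/J = 2.205 kip/in; f_ty = M·x/J = 2.776 kip/in.
Resultant f_max = √[f_tx² + (f_v + f_ty)²] = √[2.205² + (1.005 + 2.776)²] = 4.376 kip/in.
Capacity per unit length: r_n/Ω = (1/2.0) × 0.6 × 100 × (0.707 × 0.1875) = 3.977 kip/in.
4.376 > 3.977 → NOT adequate.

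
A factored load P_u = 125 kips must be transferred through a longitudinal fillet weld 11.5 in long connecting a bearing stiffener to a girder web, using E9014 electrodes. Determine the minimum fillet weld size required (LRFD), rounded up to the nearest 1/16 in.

w = 7/16 in

E90XX → F_EXX = 90 ksi.
Total weld length L = 11.5 in.
Required throat t_e = P_u / (φ × 0.6 F_EXX × L) = 125 / (0.75 × 0.6 × 90 × 11.5) = 0.2684 in.
Required leg w = t_e / 0.707 = 0.3796 in → use 7/16 in.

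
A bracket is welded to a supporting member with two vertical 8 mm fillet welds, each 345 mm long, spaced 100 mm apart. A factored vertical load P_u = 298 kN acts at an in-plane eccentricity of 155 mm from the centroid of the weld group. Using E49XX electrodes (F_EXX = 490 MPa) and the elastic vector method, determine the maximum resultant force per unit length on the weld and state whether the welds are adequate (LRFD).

Total weld length L_w = 690 mm. Treat welds as unit-width lines.
Polar moment about centroid: J = 2[d³/12 + d(b/2)²] = 2[345³/12 + 345×50²] = 8569000 mm³.
Direct shear f_v = P/L_w = 298×10³ / 690 = 431.9 N/mm (vertical).
Torsion M = P·e = 298×10³ × 155 = 46190000 N·mm.
Critical point at (x, y) = (50, 172.5) from centroid. f_tx = M·y/J = 929.8 N/mm; f_ty = M·x/J = 269.5 N/mm.
Resultant f_max = √[f_tx² + (f_v + f_ty)²] = √[929.8² + (431.9 + 269.5)²] = 1165 N/mm.
Capacity per unit length: φr_n = 0.75 × 0.6 × 490 × (0.707 × 8) = 1247 N/mm.
1165 ≤ 1247 → adequate.

f_max ≈ 1160 N/mm; adequate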